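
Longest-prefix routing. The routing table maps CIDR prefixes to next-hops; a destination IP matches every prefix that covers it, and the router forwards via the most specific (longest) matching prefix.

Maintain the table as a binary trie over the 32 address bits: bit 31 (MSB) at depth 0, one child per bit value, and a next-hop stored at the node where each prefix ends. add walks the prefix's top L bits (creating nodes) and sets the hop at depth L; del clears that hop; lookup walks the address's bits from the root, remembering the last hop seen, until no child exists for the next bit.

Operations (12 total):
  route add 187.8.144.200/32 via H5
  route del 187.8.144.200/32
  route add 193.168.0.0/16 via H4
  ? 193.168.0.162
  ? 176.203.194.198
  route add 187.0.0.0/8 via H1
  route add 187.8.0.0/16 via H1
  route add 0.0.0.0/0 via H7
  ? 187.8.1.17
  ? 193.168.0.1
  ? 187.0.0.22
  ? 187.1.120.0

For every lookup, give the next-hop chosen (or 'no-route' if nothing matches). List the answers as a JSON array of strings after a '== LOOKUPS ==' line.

Apply in order:
  + 187.8.144.200/32 (H5) depth=32
  - 187.8.144.200/32 clear@32
  + 193.168.0.0/16 (H4) depth=16
  ? 193.168.0.162  path d0:-→d1:-→d2:-→d3:-→d4:-→d5:-→d6:-→d7:-→d8:-→d9:-→d10:-→d11:-→d12:-→d13:-→d14:-→d15:-→d16:H4  best=H4
  ? 176.203.194.198  path d0:-→d1:-→d2:-→d3:-→d4:-  best=no-route
  + 187.0.0.0/8 (H1) depth=8
  + 187.8.0.0/16 (H1) depth=16
  + 0.0.0.0/0 (H7) depth=0
  ? 187.8.1.17  path d0:H7→d1:-→d2:-→d3:-→d4:-→d5:-→d6:-→d7:-→d8:H1→d9:-→d10:-→d11:-→d12:-→d13:-→d14:-→d15:-→d16:H1  best=H1
  ? 193.168.0.1  path d0:H7→d1:-→d2:-→d3:-→d4:-→d5:-→d6:-→d7:-→d8:-→d9:-→d10:-→d11:-→d12:-→d13:-→d14:-→d15:-→d16:H4  best=H4
  ? 187.0.0.22  path d0:H7→d1:-→d2:-→d3:-→d4:-→d5:-→d6:-→d7:-→d8:H1→d9:-→d10:-→d11:-→d12:-  best=H1
  ? 187.1.120.0  path d0:H7→d1:-→d2:-→d3:-→d4:-→d5:-→d6:-→d7:-→d8:H1→d9:-→d10:-→d11:-→d12:-  best=H1

== LOOKUPS ==
["H4","no-route","H1","H4","H1","H1"]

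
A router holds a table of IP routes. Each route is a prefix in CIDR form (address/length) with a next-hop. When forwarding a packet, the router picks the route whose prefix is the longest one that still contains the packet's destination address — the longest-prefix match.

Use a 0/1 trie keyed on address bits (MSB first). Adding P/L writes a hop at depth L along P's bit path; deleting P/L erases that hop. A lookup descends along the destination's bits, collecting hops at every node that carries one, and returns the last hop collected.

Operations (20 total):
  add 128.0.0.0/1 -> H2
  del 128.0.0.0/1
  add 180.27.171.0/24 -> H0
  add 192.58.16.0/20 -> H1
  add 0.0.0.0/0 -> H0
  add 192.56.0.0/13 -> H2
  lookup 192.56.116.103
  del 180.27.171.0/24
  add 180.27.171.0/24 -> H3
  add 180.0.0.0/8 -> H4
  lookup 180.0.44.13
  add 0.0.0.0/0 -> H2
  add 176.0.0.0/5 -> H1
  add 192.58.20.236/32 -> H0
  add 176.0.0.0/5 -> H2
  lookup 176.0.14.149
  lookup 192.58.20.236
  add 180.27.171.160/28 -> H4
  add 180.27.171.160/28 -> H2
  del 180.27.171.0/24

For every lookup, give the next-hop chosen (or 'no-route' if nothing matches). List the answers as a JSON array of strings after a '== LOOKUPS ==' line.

Trace:
  + 128.0.0.0/1 (H2) depth=1
  - 128.0.0.0/1 clear@1
  + 180.27.171.0/24 (H0) depth=24
  + 192.58.16.0/20 (H1) depth=20
  + 0.0.0.0/0 (H0) depth=0
  + 192.56.0.0/13 (H2) depth=13
  lookup 192.56.116.103: bits 11000000001110 walk d0:H0→d1:-→d2:-→d3:-→d4:-→d5:-→d6:-→d7:-→d8:-→d9:-→d10:-→d11:-→d12:-→d13:H2→d14:- -> H2
  - 180.27.171.0/24 clear@24
  + 180.27.171.0/24 (H3) depth=24
  + 180.0.0.0/8 (H4) depth=8
  lookup 180.0.44.13: bits 10110100000 walk d0:H0→d1:-→d2:-→d3:-→d4:-→d5:-→d6:-→d7:-→d8:H4→d9:-→d10:-→d11:- -> H4
  + 0.0.0.0/0 (H2) depth=0
  + 176.0.0.0/5 (H1) depth=5
  + 192.58.20.236/32 (H0) depth=32
  + 176.0.0.0/5 (H2) depth=5
  lookup 176.0.14.149: bits 10110 walk d0:H2→d1:-→d2:-→d3:-→d4:-→d5:H2 -> H2
  lookup 192.58.20.236: bits 11000000001110100001010011101100 walk d0:H2→d1:-→d2:-→d3:-→d4:-→d5:-→d6:-→d7:-→d8:-→d9:-→d10:-→d11:-→d12:-→d13:H2→d14:-→d15:-→d16:-→d17:-→d18:-→d19:-→d20:H1→d21:-→d22:-→d23:-→d24:-→d25:-→d26:-→d27:-→d28:-→d29:-→d30:-→d31:-→d32:H0 -> H0
  + 180.27.171.160/28 (H4) depth=28
  + 180.27.171.160/28 (H2) depth=28
  - 180.27.171.0/24 clear@24

== LOOKUPS ==
["H2","H4","H2","H0"]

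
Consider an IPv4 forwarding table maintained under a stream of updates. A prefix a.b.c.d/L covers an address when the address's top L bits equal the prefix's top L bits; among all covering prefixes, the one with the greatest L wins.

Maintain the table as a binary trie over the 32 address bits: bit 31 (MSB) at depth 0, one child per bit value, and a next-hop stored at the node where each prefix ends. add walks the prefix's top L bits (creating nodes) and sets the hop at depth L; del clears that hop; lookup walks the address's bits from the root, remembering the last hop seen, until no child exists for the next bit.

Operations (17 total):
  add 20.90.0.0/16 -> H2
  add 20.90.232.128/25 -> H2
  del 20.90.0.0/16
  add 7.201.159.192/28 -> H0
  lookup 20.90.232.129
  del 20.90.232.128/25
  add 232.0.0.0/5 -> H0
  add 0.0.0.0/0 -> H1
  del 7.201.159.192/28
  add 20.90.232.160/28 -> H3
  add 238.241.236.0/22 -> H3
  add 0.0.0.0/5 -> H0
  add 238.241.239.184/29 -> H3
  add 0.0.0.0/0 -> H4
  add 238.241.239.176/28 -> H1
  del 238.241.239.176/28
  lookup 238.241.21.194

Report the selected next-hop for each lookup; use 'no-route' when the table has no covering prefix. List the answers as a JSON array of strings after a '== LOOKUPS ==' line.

Process each operation:
  add 20.90.0.0/16 -> H2 at depth 16
  add 20.90.232.128/25 -> H2 at depth 25
  del 20.90.0.0/16 (clear depth 16)
  add 7.201.159.192/28 -> H0 at depth 28
  lookup 20.90.232.129: bits 0001010001011010111010001 walk d0:-→d1:-→d2:-→d3:-→d4:-→d5:-→d6:-→d7:-→d8:-→d9:-→d10:-→d11:-→d12:-→d13:-→d14:-→d15:-→d16:-→d17:-→d18:-→d19:-→d20:-→d21:-→d22:-→d23:-→d24:-→d25:H2 -> H2
  del 20.90.232.128/25 (clear depth 25)
  add 232.0.0.0/5 -> H0 at depth 5
  add 0.0.0.0/0 -> H1 at depth 0
  del 7.201.159.192/28 (clear depth 28)
  add 20.90.232.160/28 -> H3 at depth 28
  add 238.241.236.0/22 -> H3 at depth 22
  add 0.0.0.0/5 -> H0 at depth 5
  add 238.241.239.184/29 -> H3 at depth 29
  add 0.0.0.0/0 -> H4 at depth 0
  add 238.241.239.176/28 -> H1 at depth 28
  del 238.241.239.176/28 (clear depth 28)
  lookup 238.241.21.194: bits 1110111011110001 walk d0:H4→d1:-→d2:-→d3:-→d4:-→d5:H0→d6:-→d7:-→d8:-→d9:-→d10:-→d11:-→d12:-→d13:-→d14:-→d15:-→d16:- -> H0

== LOOKUPS ==
["H2","H0"]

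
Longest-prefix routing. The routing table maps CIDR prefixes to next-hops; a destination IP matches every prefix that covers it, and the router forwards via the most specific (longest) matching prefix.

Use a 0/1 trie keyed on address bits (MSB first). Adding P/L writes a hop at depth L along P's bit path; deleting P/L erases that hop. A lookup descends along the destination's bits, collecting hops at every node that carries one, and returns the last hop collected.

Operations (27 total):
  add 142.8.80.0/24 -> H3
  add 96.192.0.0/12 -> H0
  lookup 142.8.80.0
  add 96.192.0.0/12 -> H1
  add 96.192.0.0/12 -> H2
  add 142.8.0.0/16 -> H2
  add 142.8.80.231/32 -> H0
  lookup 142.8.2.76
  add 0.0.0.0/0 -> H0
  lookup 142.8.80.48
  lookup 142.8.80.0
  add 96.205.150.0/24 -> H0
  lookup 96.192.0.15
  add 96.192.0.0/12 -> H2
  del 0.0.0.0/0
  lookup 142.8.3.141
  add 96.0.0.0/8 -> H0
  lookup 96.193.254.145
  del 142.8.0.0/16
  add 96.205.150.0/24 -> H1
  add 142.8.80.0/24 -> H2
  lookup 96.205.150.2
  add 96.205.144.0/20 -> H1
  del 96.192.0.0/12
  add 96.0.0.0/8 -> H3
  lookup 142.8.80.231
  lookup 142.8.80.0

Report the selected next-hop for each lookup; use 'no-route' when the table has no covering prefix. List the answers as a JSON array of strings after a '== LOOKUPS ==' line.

Apply in order:
  + 142.8.80.0/24 (H3) depth=24
  + 96.192.0.0/12 (H0) depth=12
  Q 142.8.80.0: descend 100011100000100001010000 ; hops seen [H3] ; pick H3
  + 96.192.0.0/12 (H1) depth=12
  + 96.192.0.0/12 (H2) depth=12
  + 142.8.0.0/16 (H2) depth=16
  + 142.8.80.231/32 (H0) depth=32
  Q 142.8.2.76: descend 10001110000010000 ; hops seen [H2] ; pick H2
  + 0.0.0.0/0 (H0) depth=0
  Q 142.8.80.48: descend 100011100000100001010000 ; hops seen [H0,H2,H3] ; pick H3
  Q 142.8.80.0: descend 100011100000100001010000 ; hops seen [H0,H2,H3] ; pick H3
  + 96.205.150.0/24 (H0) depth=24
  Q 96.192.0.15: descend 011000001100 ; hops seen [H0,H2] ; pick H2
  + 96.192.0.0/12 (H2) depth=12
  del 0.0.0.0/0 (clear depth 0)
  Q 142.8.3.141: descend 10001110000010000 ; hops seen [H2] ; pick H2
  + 96.0.0.0/8 (H0) depth=8
  Q 96.193.254.145: descend 011000001100 ; hops seen [H0,H2] ; pick H2
  del 142.8.0.0/16 (clear depth 16)
  + 96.205.150.0/24 (H1) depth=24
  + 142.8.80.0/24 (H2) depth=24
  Q 96.205.150.2: descend 011000001100110110010110 ; hops seen [H0,H2,H1] ; pick H1
  + 96.205.144.0/20 (H1) depth=20
  del 96.192.0.0/12 (clear depth 12)
  + 96.0.0.0/8 (H3) depth=8
  Q 142.8.80.231: descend 10001110000010000101000011100111 ; hops seen [H2,H0] ; pick H0
  Q 142.8.80.0: descend 100011100000100001010000 ; hops seen [H2] ; pick H2

== LOOKUPS ==
["H3","H2","H3","H3","H2","H2","H2","H1","H0","H2"]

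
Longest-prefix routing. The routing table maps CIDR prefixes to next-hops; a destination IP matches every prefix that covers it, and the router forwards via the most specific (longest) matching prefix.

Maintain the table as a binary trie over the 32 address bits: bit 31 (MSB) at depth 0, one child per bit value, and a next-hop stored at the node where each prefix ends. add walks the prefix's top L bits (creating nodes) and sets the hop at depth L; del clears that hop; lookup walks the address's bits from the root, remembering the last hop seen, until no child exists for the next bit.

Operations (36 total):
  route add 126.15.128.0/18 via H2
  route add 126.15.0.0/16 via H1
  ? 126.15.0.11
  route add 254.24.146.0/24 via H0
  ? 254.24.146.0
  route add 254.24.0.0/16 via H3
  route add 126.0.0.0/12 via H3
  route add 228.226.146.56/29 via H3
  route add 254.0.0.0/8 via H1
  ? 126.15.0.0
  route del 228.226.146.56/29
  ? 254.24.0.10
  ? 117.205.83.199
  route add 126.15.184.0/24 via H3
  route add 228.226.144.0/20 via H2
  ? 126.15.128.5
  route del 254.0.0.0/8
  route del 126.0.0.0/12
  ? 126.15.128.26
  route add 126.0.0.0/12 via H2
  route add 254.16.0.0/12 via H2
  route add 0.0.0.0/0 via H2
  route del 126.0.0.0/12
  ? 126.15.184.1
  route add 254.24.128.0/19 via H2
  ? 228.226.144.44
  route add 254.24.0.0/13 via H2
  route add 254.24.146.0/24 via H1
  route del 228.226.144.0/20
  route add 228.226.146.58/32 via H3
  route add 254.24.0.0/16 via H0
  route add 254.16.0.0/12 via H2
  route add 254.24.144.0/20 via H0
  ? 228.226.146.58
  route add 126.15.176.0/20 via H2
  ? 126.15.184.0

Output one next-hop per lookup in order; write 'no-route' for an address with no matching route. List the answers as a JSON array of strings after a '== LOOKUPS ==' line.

Apply in order:
  + 126.15.128.0/18 (H2) depth=18
  + 126.15.0.0/16 (H1) depth=16
  lookup 126.15.0.11: bits 0111111000001111 walk d0:-→d1:-→d2:-→d3:-→d4:-→d5:-→d6:-→d7:-→d8:-→d9:-→d10:-→d11:-→d12:-→d13:-→d14:-→d15:-→d16:H1 -> H1
  + 254.24.146.0/24 (H0) depth=24
  lookup 254.24.146.0: bits 111111100001100010010010 walk d0:-→d1:-→d2:-→d3:-→d4:-→d5:-→d6:-→d7:-→d8:-→d9:-→d10:-→d11:-→d12:-→d13:-→d14:-→d15:-→d16:-→d17:-→d18:-→d19:-→d20:-→d21:-→d22:-→d23:-→d24:H0 -> H0
  + 254.24.0.0/16 (H3) depth=16
  + 126.0.0.0/12 (H3) depth=12
  + 228.226.146.56/29 (H3) depth=29
  + 254.0.0.0/8 (H1) depth=8
  lookup 126.15.0.0: bits 0111111000001111 walk d0:-→d1:-→d2:-→d3:-→d4:-→d5:-→d6:-→d7:-→d8:-→d9:-→d10:-→d11:-→d12:H3→d13:-→d14:-→d15:-→d16:H1 -> H1
  del 228.226.146.56/29 (clear depth 29)
  lookup 254.24.0.10: bits 1111111000011000 walk d0:-→d1:-→d2:-→d3:-→d4:-→d5:-→d6:-→d7:-→d8:H1→d9:-→d10:-→d11:-→d12:-→d13:-→d14:-→d15:-→d16:H3 -> H3
  lookup 117.205.83.199: bits 0111 walk d0:-→d1:-→d2:-→d3:-→d4:- -> no-route
  + 126.15.184.0/24 (H3) depth=24
  + 228.226.144.0/20 (H2) depth=20
  lookup 126.15.128.5: bits 011111100000111110 walk d0:-→d1:-→d2:-→d3:-→d4:-→d5:-→d6:-→d7:-→d8:-→d9:-→d10:-→d11:-→d12:H3→d13:-→d14:-→d15:-→d16:H1→d17:-→d18:H2 -> H2
  del 254.0.0.0/8 (clear depth 8)
  del 126.0.0.0/12 (clear depth 12)
  lookup 126.15.128.26: bits 011111100000111110 walk d0:-→d1:-→d2:-→d3:-→d4:-→d5:-→d6:-→d7:-→d8:-→d9:-→d10:-→d11:-→d12:-→d13:-→d14:-→d15:-→d16:H1→d17:-→d18:H2 -> H2
  + 126.0.0.0/12 (H2) depth=12
  + 254.16.0.0/12 (H2) depth=12
  + 0.0.0.0/0 (H2) depth=0
  del 126.0.0.0/12 (clear depth 12)
  lookup 126.15.184.1: bits 011111100000111110111000 walk d0:H2→d1:-→d2:-→d3:-→d4:-→d5:-→d6:-→d7:-→d8:-→d9:-→d10:-→d11:-→d12:-→d13:-→d14:-→d15:-→d16:H1→d17:-→d18:H2→d19:-→d20:-→d21:-→d22:-→d23:-→d24:H3 -> H3
  + 254.24.128.0/19 (H2) depth=19
  lookup 228.226.144.44: bits 1110010011100010100100 walk d0:H2→d1:-→d2:-→d3:-→d4:-→d5:-→d6:-→d7:-→d8:-→d9:-→d10:-→d11:-→d12:-→d13:-→d14:-→d15:-→d16:-→d17:-→d18:-→d19:-→d20:H2→d21:-→d22:- -> H2
  + 254.24.0.0/13 (H2) depth=13
  + 254.24.146.0/24 (H1) depth=24
  del 228.226.144.0/20 (clear depth 20)
  + 228.226.146.58/32 (H3) depth=32
  + 254.24.0.0/16 (H0) depth=16
  + 254.16.0.0/12 (H2) depth=12
  + 254.24.144.0/20 (H0) depth=20
  lookup 228.226.146.58: bits 11100100111000101001001000111010 walk d0:H2→d1:-→d2:-→d3:-→d4:-→d5:-→d6:-→d7:-→d8:-→d9:-→d10:-→d11:-→d12:-→d13:-→d14:-→d15:-→d16:-→d17:-→d18:-→d19:-→d20:-→d21:-→d22:-→d23:-→d24:-→d25:-→d26:-→d27:-→d28:-→d29:-→d30:-→d31:-→d32:H3 -> H3
  + 126.15.176.0/20 (H2) depth=20
  lookup 126.15.184.0: bits 011111100000111110111000 walk d0:H2→d1:-→d2:-→d3:-→d4:-→d5:-→d6:-→d7:-→d8:-→d9:-→d10:-→d11:-→d12:-→d13:-→d14:-→d15:-→d16:H1→d17:-→d18:H2→d19:-→d20:H2→d21:-→d22:-→d23:-→d24:H3 -> H3

== LOOKUPS ==
["H1","H0","H1","H3","no-route","H2","H2","H3","H2","H3","H3"]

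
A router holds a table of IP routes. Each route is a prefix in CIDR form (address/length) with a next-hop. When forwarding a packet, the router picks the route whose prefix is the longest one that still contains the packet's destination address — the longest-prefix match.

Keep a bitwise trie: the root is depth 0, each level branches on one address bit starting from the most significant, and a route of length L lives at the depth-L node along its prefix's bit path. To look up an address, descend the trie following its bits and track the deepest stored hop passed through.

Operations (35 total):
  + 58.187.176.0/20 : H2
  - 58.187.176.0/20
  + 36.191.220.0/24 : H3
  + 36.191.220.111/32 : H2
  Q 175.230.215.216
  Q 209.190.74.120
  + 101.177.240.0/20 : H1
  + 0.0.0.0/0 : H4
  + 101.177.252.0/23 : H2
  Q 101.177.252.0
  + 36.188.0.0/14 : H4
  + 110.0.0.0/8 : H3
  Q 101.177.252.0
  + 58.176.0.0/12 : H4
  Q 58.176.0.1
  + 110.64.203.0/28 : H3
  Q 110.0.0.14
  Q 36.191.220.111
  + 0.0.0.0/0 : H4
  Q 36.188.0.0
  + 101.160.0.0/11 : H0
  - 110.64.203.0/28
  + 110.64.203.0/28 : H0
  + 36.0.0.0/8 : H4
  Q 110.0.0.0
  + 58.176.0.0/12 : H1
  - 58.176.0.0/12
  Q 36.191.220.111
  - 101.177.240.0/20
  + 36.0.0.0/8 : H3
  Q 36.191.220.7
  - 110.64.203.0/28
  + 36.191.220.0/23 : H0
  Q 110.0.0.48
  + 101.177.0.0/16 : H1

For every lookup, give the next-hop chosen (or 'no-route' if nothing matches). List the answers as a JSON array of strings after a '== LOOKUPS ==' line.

Trace:
  add 58.187.176.0/20 -> H2 at depth 20
  - 58.187.176.0/20 clear@20
  add 36.191.220.0/24 -> H3 at depth 24
  add 36.191.220.111/32 -> H2 at depth 32
  ? 175.230.215.216  path d0:-  best=no-route
  ? 209.190.74.120  path d0:-  best=no-route
  add 101.177.240.0/20 -> H1 at depth 20
  add 0.0.0.0/0 -> H4 at depth 0
  add 101.177.252.0/23 -> H2 at depth 23
  ? 101.177.252.0  path d0:H4→d1:-→d2:-→d3:-→d4:-→d5:-→d6:-→d7:-→d8:-→d9:-→d10:-→d11:-→d12:-→d13:-→d14:-→d15:-→d16:-→d17:-→d18:-→d19:-→d20:H1→d21:-→d22:-→d23:H2  best=H2
  add 36.188.0.0/14 -> H4 at depth 14
  add 110.0.0.0/8 -> H3 at depth 8
  ? 101.177.252.0  path d0:H4→d1:-→d2:-→d3:-→d4:-→d5:-→d6:-→d7:-→d8:-→d9:-→d10:-→d11:-→d12:-→d13:-→d14:-→d15:-→d16:-→d17:-→d18:-→d19:-→d20:H1→d21:-→d22:-→d23:H2  best=H2
  add 58.176.0.0/12 -> H4 at depth 12
  ? 58.176.0.1  path d0:H4→d1:-→d2:-→d3:-→d4:-→d5:-→d6:-→d7:-→d8:-→d9:-→d10:-→d11:-→d12:H4  best=H4
  add 110.64.203.0/28 -> H3 at depth 28
  ? 110.0.0.14  path d0:H4→d1:-→d2:-→d3:-→d4:-→d5:-→d6:-→d7:-→d8:H3→d9:-  best=H3
  ? 36.191.220.111  path d0:H4→d1:-→d2:-→d3:-→d4:-→d5:-→d6:-→d7:-→d8:-→d9:-→d10:-→d11:-→d12:-→d13:-→d14:H4→d15:-→d16:-→d17:-→d18:-→d19:-→d20:-→d21:-→d22:-→d23:-→d24:H3→d25:-→d26:-→d27:-→d28:-→d29:-→d30:-→d31:-→d32:H2  best=H2
  add 0.0.0.0/0 -> H4 at depth 0
  ? 36.188.0.0  path d0:H4→d1:-→d2:-→d3:-→d4:-→d5:-→d6:-→d7:-→d8:-→d9:-→d10:-→d11:-→d12:-→d13:-→d14:H4  best=H4
  add 101.160.0.0/11 -> H0 at depth 11
  - 110.64.203.0/28 clear@28
  add 110.64.203.0/28 -> H0 at depth 28
  add 36.0.0.0/8 -> H4 at depth 8
  ? 110.0.0.0  path d0:H4→d1:-→d2:-→d3:-→d4:-→d5:-→d6:-→d7:-→d8:H3→d9:-  best=H3
  add 58.176.0.0/12 -> H1 at depth 12
  - 58.176.0.0/12 clear@12
  ? 36.191.220.111  path d0:H4→d1:-→d2:-→d3:-→d4:-→d5:-→d6:-→d7:-→d8:H4→d9:-→d10:-→d11:-→d12:-→d13:-→d14:H4→d15:-→d16:-→d17:-→d18:-→d19:-→d20:-→d21:-→d22:-→d23:-→d24:H3→d25:-→d26:-→d27:-→d28:-→d29:-→d30:-→d31:-→d32:H2  best=H2
  - 101.177.240.0/20 clear@20
  add 36.0.0.0/8 -> H3 at depth 8
  ? 36.191.220.7  path d0:H4→d1:-→d2:-→d3:-→d4:-→d5:-→d6:-→d7:-→d8:H3→d9:-→d10:-→d11:-→d12:-→d13:-→d14:H4→d15:-→d16:-→d17:-→d18:-→d19:-→d20:-→d21:-→d22:-→d23:-→d24:H3→d25:-  best=H3
  - 110.64.203.0/28 clear@28
  add 36.191.220.0/23 -> H0 at depth 23
  ? 110.0.0.48  path d0:H4→d1:-→d2:-→d3:-→d4:-→d5:-→d6:-→d7:-→d8:H3→d9:-  best=H3
  add 101.177.0.0/16 -> H1 at depth 16

== LOOKUPS ==
["no-route","no-route","H2","H2","H4","H3","H2","H4","H3","H2","H3","H3"]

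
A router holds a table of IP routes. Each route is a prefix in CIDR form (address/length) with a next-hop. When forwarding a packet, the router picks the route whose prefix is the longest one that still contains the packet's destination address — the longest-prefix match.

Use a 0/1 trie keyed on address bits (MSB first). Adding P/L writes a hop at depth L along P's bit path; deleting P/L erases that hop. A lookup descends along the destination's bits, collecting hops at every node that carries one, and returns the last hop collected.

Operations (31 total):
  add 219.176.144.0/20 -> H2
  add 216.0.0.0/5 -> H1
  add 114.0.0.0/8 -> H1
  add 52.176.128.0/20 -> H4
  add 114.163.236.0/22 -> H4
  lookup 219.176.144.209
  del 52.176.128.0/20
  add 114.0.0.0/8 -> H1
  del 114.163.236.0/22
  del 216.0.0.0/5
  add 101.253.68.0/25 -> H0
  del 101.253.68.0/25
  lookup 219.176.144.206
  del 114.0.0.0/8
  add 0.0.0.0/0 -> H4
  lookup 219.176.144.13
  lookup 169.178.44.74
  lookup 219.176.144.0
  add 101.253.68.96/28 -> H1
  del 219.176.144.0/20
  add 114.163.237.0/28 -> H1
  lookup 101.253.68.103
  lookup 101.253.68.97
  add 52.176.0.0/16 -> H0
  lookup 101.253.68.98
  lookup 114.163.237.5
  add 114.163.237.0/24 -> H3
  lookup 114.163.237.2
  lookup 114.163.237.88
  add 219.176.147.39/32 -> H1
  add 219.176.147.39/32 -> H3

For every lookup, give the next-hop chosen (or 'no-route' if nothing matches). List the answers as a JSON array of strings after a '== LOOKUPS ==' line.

Trace:
  add 219.176.144.0/20 -> H2 at depth 20
  add 216.0.0.0/5 -> H1 at depth 5
  add 114.0.0.0/8 -> H1 at depth 8
  add 52.176.128.0/20 -> H4 at depth 20
  add 114.163.236.0/22 -> H4 at depth 22
  Q 219.176.144.209: descend 11011011101100001001 ; hops seen [H1,H2] ; pick H2
  del 52.176.128.0/20 (clear depth 20)
  add 114.0.0.0/8 -> H1 at depth 8
  del 114.163.236.0/22 (clear depth 22)
  del 216.0.0.0/5 (clear depth 5)
  add 101.253.68.0/25 -> H0 at depth 25
  del 101.253.68.0/25 (clear depth 25)
  Q 219.176.144.206: descend 11011011101100001001 ; hops seen [H2] ; pick H2
  del 114.0.0.0/8 (clear depth 8)
  add 0.0.0.0/0 -> H4 at depth 0
  Q 219.176.144.13: descend 11011011101100001001 ; hops seen [H4,H2] ; pick H2
  Q 169.178.44.74: descend 1 ; hops seen [H4] ; pick H4
  Q 219.176.144.0: descend 11011011101100001001 ; hops seen [H4,H2] ; pick H2
  add 101.253.68.96/28 -> H1 at depth 28
  del 219.176.144.0/20 (clear depth 20)
  add 114.163.237.0/28 -> H1 at depth 28
  Q 101.253.68.103: descend 0110010111111101010001000110 ; hops seen [H4,H1] ; pick H1
  Q 101.253.68.97: descend 0110010111111101010001000110 ; hops seen [H4,H1] ; pick H1
  add 52.176.0.0/16 -> H0 at depth 16
  Q 101.253.68.98: descend 0110010111111101010001000110 ; hops seen [H4,H1] ; pick H1
  Q 114.163.237.5: descend 0111001010100011111011010000 ; hops seen [H4,H1] ; pick H1
  add 114.163.237.0/24 -> H3 at depth 24
  Q 114.163.237.2: descend 0111001010100011111011010000 ; hops seen [H4,H3,H1] ; pick H1
  Q 114.163.237.88: descend 0111001010100011111011010 ; hops seen [H4,H3] ; pick H3
  add 219.176.147.39/32 -> H1 at depth 32
  add 219.176.147.39/32 -> H3 at depth 32

== LOOKUPS ==
["H2","H2","H2","H4","H2","H1","H1","H1","H1","H1","H3"]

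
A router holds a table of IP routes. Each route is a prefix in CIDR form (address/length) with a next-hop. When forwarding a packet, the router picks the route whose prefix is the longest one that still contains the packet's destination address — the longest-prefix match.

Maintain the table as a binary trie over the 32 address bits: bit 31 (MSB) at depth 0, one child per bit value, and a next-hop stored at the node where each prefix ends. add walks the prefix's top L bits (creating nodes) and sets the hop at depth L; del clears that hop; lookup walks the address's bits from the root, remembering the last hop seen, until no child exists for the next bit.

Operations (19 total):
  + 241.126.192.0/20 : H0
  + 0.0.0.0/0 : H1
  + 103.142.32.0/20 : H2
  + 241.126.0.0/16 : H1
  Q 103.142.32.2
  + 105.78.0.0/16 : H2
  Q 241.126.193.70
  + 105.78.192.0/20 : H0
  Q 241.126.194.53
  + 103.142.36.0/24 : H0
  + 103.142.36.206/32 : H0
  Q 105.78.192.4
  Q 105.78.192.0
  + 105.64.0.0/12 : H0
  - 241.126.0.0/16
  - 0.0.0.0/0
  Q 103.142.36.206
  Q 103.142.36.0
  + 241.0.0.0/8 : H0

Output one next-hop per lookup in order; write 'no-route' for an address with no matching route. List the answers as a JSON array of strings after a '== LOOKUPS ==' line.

Trace:
  add 241.126.192.0/20 -> H0 at depth 20
  add 0.0.0.0/0 -> H1 at depth 0
  add 103.142.32.0/20 -> H2 at depth 20
  add 241.126.0.0/16 -> H1 at depth 16
  lookup 103.142.32.2: bits 01100111100011100010 walk d0:H1→d1:-→d2:-→d3:-→d4:-→d5:-→d6:-→d7:-→d8:-→d9:-→d10:-→d11:-→d12:-→d13:-→d14:-→d15:-→d16:-→d17:-→d18:-→d19:-→d20:H2 -> H2
  add 105.78.0.0/16 -> H2 at depth 16
  lookup 241.126.193.70: bits 11110001011111101100 walk d0:H1→d1:-→d2:-→d3:-→d4:-→d5:-→d6:-→d7:-→d8:-→d9:-→d10:-→d11:-→d12:-→d13:-→d14:-→d15:-→d16:H1→d17:-→d18:-→d19:-→d20:H0 -> H0
  add 105.78.192.0/20 -> H0 at depth 20
  lookup 241.126.194.53: bits 11110001011111101100 walk d0:H1→d1:-→d2:-→d3:-→d4:-→d5:-→d6:-→d7:-→d8:-→d9:-→d10:-→d11:-→d12:-→d13:-→d14:-→d15:-→d16:H1→d17:-→d18:-→d19:-→d20:H0 -> H0
  add 103.142.36.0/24 -> H0 at depth 24
  add 103.142.36.206/32 -> H0 at depth 32
  lookup 105.78.192.4: bits 01101001010011101100 walk d0:H1→d1:-→d2:-→d3:-→d4:-→d5:-→d6:-→d7:-→d8:-→d9:-→d10:-→d11:-→d12:-→d13:-→d14:-→d15:-→d16:H2→d17:-→d18:-→d19:-→d20:H0 -> H0
  lookup 105.78.192.0: bits 01101001010011101100 walk d0:H1→d1:-→d2:-→d3:-→d4:-→d5:-→d6:-→d7:-→d8:-→d9:-→d10:-→d11:-→d12:-→d13:-→d14:-→d15:-→d16:H2→d17:-→d18:-→d19:-→d20:H0 -> H0
  add 105.64.0.0/12 -> H0 at depth 12
  - 241.126.0.0/16 clear@16
  - 0.0.0.0/0 clear@0
  lookup 103.142.36.206: bits 01100111100011100010010011001110 walk d0:-→d1:-→d2:-→d3:-→d4:-→d5:-→d6:-→d7:-→d8:-→d9:-→d10:-→d11:-→d12:-→d13:-→d14:-→d15:-→d16:-→d17:-→d18:-→d19:-→d20:H2→d21:-→d22:-→d23:-→d24:H0→d25:-→d26:-→d27:-→d28:-→d29:-→d30:-→d31:-→d32:H0 -> H0
  lookup 103.142.36.0: bits 011001111000111000100100 walk d0:-→d1:-→d2:-→d3:-→d4:-→d5:-→d6:-→d7:-→d8:-→d9:-→d10:-→d11:-→d12:-→d13:-→d14:-→d15:-→d16:-→d17:-→d18:-→d19:-→d20:H2→d21:-→d22:-→d23:-→d24:H0 -> H0
  add 241.0.0.0/8 -> H0 at depth 8

== LOOKUPS ==
["H2","H0","H0","H0","H0","H0","H0"]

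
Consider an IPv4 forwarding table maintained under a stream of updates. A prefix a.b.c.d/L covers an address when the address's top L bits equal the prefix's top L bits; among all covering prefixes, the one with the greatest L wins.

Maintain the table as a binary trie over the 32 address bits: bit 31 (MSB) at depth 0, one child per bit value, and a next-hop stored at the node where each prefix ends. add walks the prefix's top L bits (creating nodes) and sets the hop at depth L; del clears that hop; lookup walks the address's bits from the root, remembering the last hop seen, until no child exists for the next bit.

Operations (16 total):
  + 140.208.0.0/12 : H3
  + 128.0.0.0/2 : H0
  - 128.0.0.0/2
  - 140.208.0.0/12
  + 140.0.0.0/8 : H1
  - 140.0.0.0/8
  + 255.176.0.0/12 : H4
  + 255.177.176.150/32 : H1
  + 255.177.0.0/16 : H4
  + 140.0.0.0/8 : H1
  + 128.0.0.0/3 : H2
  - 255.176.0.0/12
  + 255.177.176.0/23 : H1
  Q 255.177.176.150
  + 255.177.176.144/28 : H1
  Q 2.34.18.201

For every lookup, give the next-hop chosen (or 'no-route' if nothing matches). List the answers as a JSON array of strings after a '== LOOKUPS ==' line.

Process each operation:
  add 140.208.0.0/12 -> H3 at depth 12
  add 128.0.0.0/2 -> H0 at depth 2
  - 128.0.0.0/2 clear@2
  - 140.208.0.0/12 clear@12
  add 140.0.0.0/8 -> H1 at depth 8
  - 140.0.0.0/8 clear@8
  add 255.176.0.0/12 -> H4 at depth 12
  add 255.177.176.150/32 -> H1 at depth 32
  add 255.177.0.0/16 -> H4 at depth 16
  add 140.0.0.0/8 -> H1 at depth 8
  add 128.0.0.0/3 -> H2 at depth 3
  - 255.176.0.0/12 clear@12
  add 255.177.176.0/23 -> H1 at depth 23
  Q 255.177.176.150: descend 11111111101100011011000010010110 ; hops seen [H4,H1,H1] ; pick H1
  add 255.177.176.144/28 -> H1 at depth 28
  Q 2.34.18.201: descend ε ; hops seen [∅] ; pick no-route

== LOOKUPS ==
["H1","no-route"]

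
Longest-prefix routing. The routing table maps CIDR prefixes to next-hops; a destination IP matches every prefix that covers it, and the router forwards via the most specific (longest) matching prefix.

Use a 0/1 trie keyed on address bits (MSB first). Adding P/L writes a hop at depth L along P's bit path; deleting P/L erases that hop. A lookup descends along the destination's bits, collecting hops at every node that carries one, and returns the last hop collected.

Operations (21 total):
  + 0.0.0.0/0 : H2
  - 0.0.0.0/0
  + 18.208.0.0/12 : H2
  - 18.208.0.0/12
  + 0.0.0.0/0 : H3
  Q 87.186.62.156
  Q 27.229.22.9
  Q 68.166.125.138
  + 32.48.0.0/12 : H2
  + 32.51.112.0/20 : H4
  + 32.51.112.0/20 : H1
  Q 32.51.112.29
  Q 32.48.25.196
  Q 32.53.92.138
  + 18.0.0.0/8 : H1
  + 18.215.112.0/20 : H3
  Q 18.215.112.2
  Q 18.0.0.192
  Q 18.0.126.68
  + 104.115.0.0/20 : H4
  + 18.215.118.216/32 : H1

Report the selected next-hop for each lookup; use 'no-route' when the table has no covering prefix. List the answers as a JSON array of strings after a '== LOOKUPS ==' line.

Trace:
  + 0.0.0.0/0 (H2) depth=0
  - 0.0.0.0/0 clear@0
  + 18.208.0.0/12 (H2) depth=12
  - 18.208.0.0/12 clear@12
  + 0.0.0.0/0 (H3) depth=0
  Q 87.186.62.156: descend 0 ; hops seen [H3] ; pick H3
  Q 27.229.22.9: descend 0001 ; hops seen [H3] ; pick H3
  Q 68.166.125.138: descend 0 ; hops seen [H3] ; pick H3
  + 32.48.0.0/12 (H2) depth=12
  + 32.51.112.0/20 (H4) depth=20
  + 32.51.112.0/20 (H1) depth=20
  Q 32.51.112.29: descend 00100000001100110111 ; hops seen [H3,H2,H1] ; pick H1
  Q 32.48.25.196: descend 00100000001100 ; hops seen [H3,H2] ; pick H2
  Q 32.53.92.138: descend 0010000000110 ; hops seen [H3,H2] ; pick H2
  + 18.0.0.0/8 (H1) depth=8
  + 18.215.112.0/20 (H3) depth=20
  Q 18.215.112.2: descend 00010010110101110111 ; hops seen [H3,H1,H3] ; pick H3
  Q 18.0.0.192: descend 00010010 ; hops seen [H3,H1] ; pick H1
  Q 18.0.126.68: descend 00010010 ; hops seen [H3,H1] ; pick H1
  + 104.115.0.0/20 (H4) depth=20
  + 18.215.118.216/32 (H1) depth=32

== LOOKUPS ==
["H3","H3","H3","H1","H2","H2","H3","H1","H1"]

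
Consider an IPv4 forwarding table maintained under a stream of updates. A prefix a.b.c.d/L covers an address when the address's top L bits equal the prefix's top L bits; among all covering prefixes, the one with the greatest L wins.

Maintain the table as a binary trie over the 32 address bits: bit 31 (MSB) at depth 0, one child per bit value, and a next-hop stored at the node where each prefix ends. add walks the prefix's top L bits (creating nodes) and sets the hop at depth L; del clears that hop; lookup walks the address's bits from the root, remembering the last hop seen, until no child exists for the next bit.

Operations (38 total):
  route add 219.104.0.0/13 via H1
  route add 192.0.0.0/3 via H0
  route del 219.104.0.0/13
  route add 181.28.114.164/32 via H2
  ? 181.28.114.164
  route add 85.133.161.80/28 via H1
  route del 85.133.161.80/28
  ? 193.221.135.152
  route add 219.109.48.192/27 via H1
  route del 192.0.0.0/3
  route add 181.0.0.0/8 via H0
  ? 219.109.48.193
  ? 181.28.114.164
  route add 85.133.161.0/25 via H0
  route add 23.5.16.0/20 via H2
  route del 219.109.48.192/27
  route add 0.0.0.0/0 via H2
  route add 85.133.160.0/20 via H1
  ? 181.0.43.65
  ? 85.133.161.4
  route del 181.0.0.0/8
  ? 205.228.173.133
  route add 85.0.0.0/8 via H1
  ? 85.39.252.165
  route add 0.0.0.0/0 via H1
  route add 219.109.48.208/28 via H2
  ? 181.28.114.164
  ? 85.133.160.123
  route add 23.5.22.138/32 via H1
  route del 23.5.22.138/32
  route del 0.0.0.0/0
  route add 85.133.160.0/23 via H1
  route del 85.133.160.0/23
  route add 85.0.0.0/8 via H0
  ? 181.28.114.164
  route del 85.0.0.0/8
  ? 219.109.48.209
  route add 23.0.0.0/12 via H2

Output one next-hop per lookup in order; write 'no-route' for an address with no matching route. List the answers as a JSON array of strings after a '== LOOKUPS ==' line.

Trace:
  add 219.104.0.0/13 -> H1 at depth 13
  add 192.0.0.0/3 -> H0 at depth 3
  del 219.104.0.0/13 (clear depth 13)
  add 181.28.114.164/32 -> H2 at depth 32
  ? 181.28.114.164  path d0:-→d1:-→d2:-→d3:-→d4:-→d5:-→d6:-→d7:-→d8:-→d9:-→d10:-→d11:-→d12:-→d13:-→d14:-→d15:-→d16:-→d17:-→d18:-→d19:-→d20:-→d21:-→d22:-→d23:-→d24:-→d25:-→d26:-→d27:-→d28:-→d29:-→d30:-→d31:-→d32:H2  best=H2
  add 85.133.161.80/28 -> H1 at depth 28
  del 85.133.161.80/28 (clear depth 28)
  ? 193.221.135.152  path d0:-→d1:-→d2:-→d3:H0  best=H0
  add 219.109.48.192/27 -> H1 at depth 27
  del 192.0.0.0/3 (clear depth 3)
  add 181.0.0.0/8 -> H0 at depth 8
  ? 219.109.48.193  path d0:-→d1:-→d2:-→d3:-→d4:-→d5:-→d6:-→d7:-→d8:-→d9:-→d10:-→d11:-→d12:-→d13:-→d14:-→d15:-→d16:-→d17:-→d18:-→d19:-→d20:-→d21:-→d22:-→d23:-→d24:-→d25:-→d26:-→d27:H1  best=H1
  ? 181.28.114.164  path d0:-→d1:-→d2:-→d3:-→d4:-→d5:-→d6:-→d7:-→d8:H0→d9:-→d10:-→d11:-→d12:-→d13:-→d14:-→d15:-→d16:-→d17:-→d18:-→d19:-→d20:-→d21:-→d22:-→d23:-→d24:-→d25:-→d26:-→d27:-→d28:-→d29:-→d30:-→d31:-→d32:H2  best=H2
  add 85.133.161.0/25 -> H0 at depth 25
  add 23.5.16.0/20 -> H2 at depth 20
  del 219.109.48.192/27 (clear depth 27)
  add 0.0.0.0/0 -> H2 at depth 0
  add 85.133.160.0/20 -> H1 at depth 20
  ? 181.0.43.65  path d0:H2→d1:-→d2:-→d3:-→d4:-→d5:-→d6:-→d7:-→d8:H0→d9:-→d10:-→d11:-  best=H0
  ? 85.133.161.4  path d0:H2→d1:-→d2:-→d3:-→d4:-→d5:-→d6:-→d7:-→d8:-→d9:-→d10:-→d11:-→d12:-→d13:-→d14:-→d15:-→d16:-→d17:-→d18:-→d19:-→d20:H1→d21:-→d22:-→d23:-→d24:-→d25:H0  best=H0
  del 181.0.0.0/8 (clear depth 8)
  ? 205.228.173.133  path d0:H2→d1:-→d2:-→d3:-  best=H2
  add 85.0.0.0/8 -> H1 at depth 8
  ? 85.39.252.165  path d0:H2→d1:-→d2:-→d3:-→d4:-→d5:-→d6:-→d7:-→d8:H1  best=H1
  add 0.0.0.0/0 -> H1 at depth 0
  add 219.109.48.208/28 -> H2 at depth 28
  ? 181.28.114.164  path d0:H1→d1:-→d2:-→d3:-→d4:-→d5:-→d6:-→d7:-→d8:-→d9:-→d10:-→d11:-→d12:-→d13:-→d14:-→d15:-→d16:-→d17:-→d18:-→d19:-→d20:-→d21:-→d22:-→d23:-→d24:-→d25:-→d26:-→d27:-→d28:-→d29:-→d30:-→d31:-→d32:H2  best=H2
  ? 85.133.160.123  path d0:H1→d1:-→d2:-→d3:-→d4:-→d5:-→d6:-→d7:-→d8:H1→d9:-→d10:-→d11:-→d12:-→d13:-→d14:-→d15:-→d16:-→d17:-→d18:-→d19:-→d20:H1→d21:-→d22:-→d23:-  best=H1
  add 23.5.22.138/32 -> H1 at depth 32
  del 23.5.22.138/32 (clear depth 32)
  del 0.0.0.0/0 (clear depth 0)
  add 85.133.160.0/23 -> H1 at depth 23
  del 85.133.160.0/23 (clear depth 23)
  add 85.0.0.0/8 -> H0 at depth 8
  ? 181.28.114.164  path d0:-→d1:-→d2:-→d3:-→d4:-→d5:-→d6:-→d7:-→d8:-→d9:-→d10:-→d11:-→d12:-→d13:-→d14:-→d15:-→d16:-→d17:-→d18:-→d19:-→d20:-→d21:-→d22:-→d23:-→d24:-→d25:-→d26:-→d27:-→d28:-→d29:-→d30:-→d31:-→d32:H2  best=H2
  del 85.0.0.0/8 (clear depth 8)
  ? 219.109.48.209  path d0:-→d1:-→d2:-→d3:-→d4:-→d5:-→d6:-→d7:-→d8:-→d9:-→d10:-→d11:-→d12:-→d13:-→d14:-→d15:-→d16:-→d17:-→d18:-→d19:-→d20:-→d21:-→d22:-→d23:-→d24:-→d25:-→d26:-→d27:-→d28:H2  best=H2
  add 23.0.0.0/12 -> H2 at depth 12

== LOOKUPS ==
["H2","H0","H1","H2","H0","H0","H2","H1","H2","H1","H2","H2"]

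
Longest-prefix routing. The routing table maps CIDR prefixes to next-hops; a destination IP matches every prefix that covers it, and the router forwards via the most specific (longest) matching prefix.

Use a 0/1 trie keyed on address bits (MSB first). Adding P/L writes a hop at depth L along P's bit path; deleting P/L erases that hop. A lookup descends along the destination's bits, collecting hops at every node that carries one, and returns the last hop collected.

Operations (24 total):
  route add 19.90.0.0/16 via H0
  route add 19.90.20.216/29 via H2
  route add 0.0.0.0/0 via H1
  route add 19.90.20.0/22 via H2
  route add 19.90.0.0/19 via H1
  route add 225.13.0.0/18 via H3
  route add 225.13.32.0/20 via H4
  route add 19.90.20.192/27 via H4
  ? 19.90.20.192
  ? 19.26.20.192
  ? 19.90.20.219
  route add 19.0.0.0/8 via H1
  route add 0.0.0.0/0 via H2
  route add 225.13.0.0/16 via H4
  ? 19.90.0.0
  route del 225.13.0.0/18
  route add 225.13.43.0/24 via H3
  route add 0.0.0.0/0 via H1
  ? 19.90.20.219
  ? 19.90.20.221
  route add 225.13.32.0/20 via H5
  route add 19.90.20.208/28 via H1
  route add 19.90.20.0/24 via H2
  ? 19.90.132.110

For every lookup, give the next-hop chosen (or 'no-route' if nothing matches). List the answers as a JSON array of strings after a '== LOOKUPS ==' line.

Trace:
  + 19.90.0.0/16 (H0) depth=16
  + 19.90.20.216/29 (H2) depth=29
  + 0.0.0.0/0 (H1) depth=0
  + 19.90.20.0/22 (H2) depth=22
  + 19.90.0.0/19 (H1) depth=19
  + 225.13.0.0/18 (H3) depth=18
  + 225.13.32.0/20 (H4) depth=20
  + 19.90.20.192/27 (H4) depth=27
  lookup 19.90.20.192: bits 000100110101101000010100110 walk d0:H1→d1:-→d2:-→d3:-→d4:-→d5:-→d6:-→d7:-→d8:-→d9:-→d10:-→d11:-→d12:-→d13:-→d14:-→d15:-→d16:H0→d17:-→d18:-→d19:H1→d20:-→d21:-→d22:H2→d23:-→d24:-→d25:-→d26:-→d27:H4 -> H4
  lookup 19.26.20.192: bits 000100110 walk d0:H1→d1:-→d2:-→d3:-→d4:-→d5:-→d6:-→d7:-→d8:-→d9:- -> H1
  lookup 19.90.20.219: bits 00010011010110100001010011011 walk d0:H1→d1:-→d2:-→d3:-→d4:-→d5:-→d6:-→d7:-→d8:-→d9:-→d10:-→d11:-→d12:-→d13:-→d14:-→d15:-→d16:H0→d17:-→d18:-→d19:H1→d20:-→d21:-→d22:H2→d23:-→d24:-→d25:-→d26:-→d27:H4→d28:-→d29:H2 -> H2
  + 19.0.0.0/8 (H1) depth=8
  + 0.0.0.0/0 (H2) depth=0
  + 225.13.0.0/16 (H4) depth=16
  lookup 19.90.0.0: bits 0001001101011010000 walk d0:H2→d1:-→d2:-→d3:-→d4:-→d5:-→d6:-→d7:-→d8:H1→d9:-→d10:-→d11:-→d12:-→d13:-→d14:-→d15:-→d16:H0→d17:-→d18:-→d19:H1 -> H1
  del 225.13.0.0/18 (clear depth 18)
  + 225.13.43.0/24 (H3) depth=24
  + 0.0.0.0/0 (H1) depth=0
  lookup 19.90.20.219: bits 00010011010110100001010011011 walk d0:H1→d1:-→d2:-→d3:-→d4:-→d5:-→d6:-→d7:-→d8:H1→d9:-→d10:-→d11:-→d12:-→d13:-→d14:-→d15:-→d16:H0→d17:-→d18:-→d19:H1→d20:-→d21:-→d22:H2→d23:-→d24:-→d25:-→d26:-→d27:H4→d28:-→d29:H2 -> H2
  lookup 19.90.20.221: bits 00010011010110100001010011011 walk d0:H1→d1:-→d2:-→d3:-→d4:-→d5:-→d6:-→d7:-→d8:H1→d9:-→d10:-→d11:-→d12:-→d13:-→d14:-→d15:-→d16:H0→d17:-→d18:-→d19:H1→d20:-→d21:-→d22:H2→d23:-→d24:-→d25:-→d26:-→d27:H4→d28:-→d29:H2 -> H2
  + 225.13.32.0/20 (H5) depth=20
  + 19.90.20.208/28 (H1) depth=28
  + 19.90.20.0/24 (H2) depth=24
  lookup 19.90.132.110: bits 0001001101011010 walk d0:H1→d1:-→d2:-→d3:-→d4:-→d5:-→d6:-→d7:-→d8:H1→d9:-→d10:-→d11:-→d12:-→d13:-→d14:-→d15:-→d16:H0 -> H0

== LOOKUPS ==
["H4","H1","H2","H1","H2","H2","H0"]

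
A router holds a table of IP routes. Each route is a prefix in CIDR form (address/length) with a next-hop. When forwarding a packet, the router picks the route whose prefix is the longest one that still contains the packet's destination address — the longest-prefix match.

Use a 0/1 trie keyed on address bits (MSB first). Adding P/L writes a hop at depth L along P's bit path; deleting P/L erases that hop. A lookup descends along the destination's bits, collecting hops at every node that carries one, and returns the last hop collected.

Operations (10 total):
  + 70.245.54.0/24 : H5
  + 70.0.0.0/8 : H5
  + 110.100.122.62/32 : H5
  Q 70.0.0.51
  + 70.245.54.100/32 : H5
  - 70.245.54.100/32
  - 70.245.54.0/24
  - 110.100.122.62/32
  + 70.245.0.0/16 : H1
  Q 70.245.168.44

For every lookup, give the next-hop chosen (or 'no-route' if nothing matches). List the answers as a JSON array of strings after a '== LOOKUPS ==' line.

Apply in order:
  + 70.245.54.0/24 (H5) depth=24
  + 70.0.0.0/8 (H5) depth=8
  + 110.100.122.62/32 (H5) depth=32
  Q 70.0.0.51: descend 01000110 ; hops seen [H5] ; pick H5
  + 70.245.54.100/32 (H5) depth=32
  - 70.245.54.100/32 clear@32
  - 70.245.54.0/24 clear@24
  - 110.100.122.62/32 clear@32
  + 70.245.0.0/16 (H1) depth=16
  Q 70.245.168.44: descend 0100011011110101 ; hops seen [H5,H1] ; pick H1

== LOOKUPS ==
["H5","H1"]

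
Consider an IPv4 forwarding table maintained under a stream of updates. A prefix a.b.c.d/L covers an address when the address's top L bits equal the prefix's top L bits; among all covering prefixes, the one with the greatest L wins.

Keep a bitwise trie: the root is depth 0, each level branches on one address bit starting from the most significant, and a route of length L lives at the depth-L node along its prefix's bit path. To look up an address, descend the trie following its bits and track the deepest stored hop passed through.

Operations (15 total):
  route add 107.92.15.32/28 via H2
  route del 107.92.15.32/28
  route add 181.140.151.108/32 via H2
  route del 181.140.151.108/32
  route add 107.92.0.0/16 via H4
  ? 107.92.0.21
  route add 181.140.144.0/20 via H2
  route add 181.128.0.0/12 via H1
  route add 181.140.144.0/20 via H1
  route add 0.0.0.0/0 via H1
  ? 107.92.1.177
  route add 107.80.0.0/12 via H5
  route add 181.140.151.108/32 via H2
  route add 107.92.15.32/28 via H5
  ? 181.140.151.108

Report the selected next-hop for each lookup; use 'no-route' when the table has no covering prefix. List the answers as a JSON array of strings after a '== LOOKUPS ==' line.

Apply in order:
  add 107.92.15.32/28 -> H2 at depth 28
  del 107.92.15.32/28 (clear depth 28)
  add 181.140.151.108/32 -> H2 at depth 32
  del 181.140.151.108/32 (clear depth 32)
  add 107.92.0.0/16 -> H4 at depth 16
  Q 107.92.0.21: descend 01101011010111000000 ; hops seen [H4] ; pick H4
  add 181.140.144.0/20 -> H2 at depth 20
  add 181.128.0.0/12 -> H1 at depth 12
  add 181.140.144.0/20 -> H1 at depth 20
  add 0.0.0.0/0 -> H1 at depth 0
  Q 107.92.1.177: descend 01101011010111000000 ; hops seen [H1,H4] ; pick H4
  add 107.80.0.0/12 -> H5 at depth 12
  add 181.140.151.108/32 -> H2 at depth 32
  add 107.92.15.32/28 -> H5 at depth 28
  Q 181.140.151.108: descend 10110101100011001001011101101100 ; hops seen [H1,H1,H1,H2] ; pick H2

== LOOKUPS ==
["H4","H4","H2"]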